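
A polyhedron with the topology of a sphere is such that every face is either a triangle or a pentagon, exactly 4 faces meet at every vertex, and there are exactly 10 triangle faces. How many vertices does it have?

10

Let x be the number of pentagons; then F = 10 + x.
Edge–face incidences: 2E = 3·10 + 5·x = 30 + 5x.
Every vertex has degree 4, so 4V = 2E.
Euler: V − E + F = 2 ⇒ (2E)/4 − E + (10 + x) = 2.
Multiply by 8: 2·(2E) − 4·(2E) + 8·(10 + x) = 16, i.e. 80 + 8x − 2·(30 + 5x) = 16.
Collecting terms: −2x + 20 = 16, so −2x = −4, so x = 2.
Then 2E = 30 + 5·2 = 40, so E = 20, V = 2E/4 = 10, F = 10 + 2 = 12.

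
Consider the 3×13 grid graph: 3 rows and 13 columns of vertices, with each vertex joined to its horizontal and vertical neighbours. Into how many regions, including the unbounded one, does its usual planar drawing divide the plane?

The grid has V = 3·13 = 39 vertices and E = 3·12 + 13·2 = 62 edges.
F = 2 − V + E = 2 − 39 + 62 = 25.

25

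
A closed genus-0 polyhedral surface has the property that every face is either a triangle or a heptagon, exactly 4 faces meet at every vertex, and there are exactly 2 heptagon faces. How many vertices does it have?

Let x be the number of triangles; then F = 2 + x.
Edge–face incidences: 2E = 7·2 + 3·x = 14 + 3x.
Every vertex has degree 4, so 4V = 2E.
Euler: V − E + F = 2 ⇒ (2E)/4 − E + (2 + x) = 2.
Multiply by 8: 2·(2E) − 4·(2E) + 8·(2 + x) = 16, i.e. 16 + 8x − 2·(14 + 3x) = 16.
Collecting terms: 2x − 12 = 16, so 2x = 28, so x = 14.
Then 2E = 14 + 3·14 = 56, so E = 28, V = 2E/4 = 14, F = 2 + 14 = 16.

14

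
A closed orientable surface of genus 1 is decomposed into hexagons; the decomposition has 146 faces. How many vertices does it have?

χ = 2 − 2·1 = 0, and every face is a hexagon so 6F = 2E.
E = 6·146/2 = 438. Then V = 0 + E − F = 0 + 438 − 146 = 292.

292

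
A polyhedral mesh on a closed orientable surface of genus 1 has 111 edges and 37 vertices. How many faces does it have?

For a closed orientable surface of genus 1, χ = 2 − 2·1 = 0.
F = 0 − V + E = 0 − 37 + 111 = 74.

74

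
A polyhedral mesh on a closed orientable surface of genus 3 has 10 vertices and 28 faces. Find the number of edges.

42

For a closed orientable surface of genus 3, χ = 2 − 2·3 = -4.
E = V + F − (-4) = 10 + 28 − (-4) = 42.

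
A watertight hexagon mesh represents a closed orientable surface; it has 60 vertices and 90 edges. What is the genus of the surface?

1

Every face is a hexagon and each edge borders two faces, so 6F = 2·90, giving F = 30.
χ = V − E + F = 60 − 90 + 30 = 0.
For a closed orientable surface χ = 2 − 2g, so g = (2 − (0))/2 = 1.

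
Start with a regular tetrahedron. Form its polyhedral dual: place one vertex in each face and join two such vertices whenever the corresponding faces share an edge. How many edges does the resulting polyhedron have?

6

The base solid has V = 4, E = 6, F = 4.
The dual swaps V and F and preserves E: V′ = F = 4, E′ = E = 6, F′ = V = 4.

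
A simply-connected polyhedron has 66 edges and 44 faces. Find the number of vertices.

Here V − E + F = 2.
V = 2 + E − F = 2 + 66 − 44 = 24.

24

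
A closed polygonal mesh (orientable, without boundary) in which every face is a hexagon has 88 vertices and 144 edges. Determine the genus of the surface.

5

Every face is a hexagon and each edge borders two faces, so 6F = 2·144, giving F = 48.
χ = V − E + F = 88 − 144 + 48 = -8.
For a closed orientable surface χ = 2 − 2g, so g = (2 − (-8))/2 = 5.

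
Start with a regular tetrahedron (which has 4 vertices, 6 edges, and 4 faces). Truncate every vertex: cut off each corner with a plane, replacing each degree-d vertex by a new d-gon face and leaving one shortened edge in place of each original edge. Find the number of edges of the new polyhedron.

Truncation replaces each original edge-end by a new vertex, so V′ = 2E = 12.
Each original edge survives, and each old vertex of degree d contributes d new edges; summing degrees gives Σd = 2E, so E′ = E + 2E = 3E = 18.
Each original face survives and each original vertex becomes one new face: F′ = F + V = 8.

18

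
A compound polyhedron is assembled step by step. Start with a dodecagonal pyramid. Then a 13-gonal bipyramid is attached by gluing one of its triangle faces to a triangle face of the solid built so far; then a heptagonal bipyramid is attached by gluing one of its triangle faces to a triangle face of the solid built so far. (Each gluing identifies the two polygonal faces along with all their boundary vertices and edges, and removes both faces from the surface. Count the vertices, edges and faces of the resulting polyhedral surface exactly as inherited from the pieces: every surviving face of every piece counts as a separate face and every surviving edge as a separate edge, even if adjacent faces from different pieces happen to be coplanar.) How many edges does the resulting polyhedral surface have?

A dodecagonal pyramid: V=13, E=24, F=13.
Attach a 13-gonal bipyramid (V=15, E=39, F=26) along a 3-gon: merge 3 vertices and 3 edges, delete both glued faces → V=25, E=60, F=37.
Attach a heptagonal bipyramid (V=9, E=21, F=14) along a 3-gon: merge 3 vertices and 3 edges, delete both glued faces → V=31, E=78, F=49.
Check: V − E + F = 31 − 78 + 49 = 2.

78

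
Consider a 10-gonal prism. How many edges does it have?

A prism on an n-gon has two n-gon bases and n rectangular sides: V = 2·10 = 20, E = 3·10 = 30, F = 10 + 2 = 12.

30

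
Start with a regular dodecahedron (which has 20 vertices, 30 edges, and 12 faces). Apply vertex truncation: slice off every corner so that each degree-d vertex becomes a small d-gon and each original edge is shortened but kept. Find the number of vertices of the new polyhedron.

60

Truncation replaces each original edge-end by a new vertex, so V′ = 2E = 60.
Each original edge survives, and each old vertex of degree d contributes d new edges; summing degrees gives Σd = 2E, so E′ = E + 2E = 3E = 90.
Each original face survives and each original vertex becomes one new face: F′ = F + V = 32.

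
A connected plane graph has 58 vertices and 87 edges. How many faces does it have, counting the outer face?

Euler's formula for a connected plane graph: V − E + F = 2, so F = 2 − 58 + 87 = 31.

31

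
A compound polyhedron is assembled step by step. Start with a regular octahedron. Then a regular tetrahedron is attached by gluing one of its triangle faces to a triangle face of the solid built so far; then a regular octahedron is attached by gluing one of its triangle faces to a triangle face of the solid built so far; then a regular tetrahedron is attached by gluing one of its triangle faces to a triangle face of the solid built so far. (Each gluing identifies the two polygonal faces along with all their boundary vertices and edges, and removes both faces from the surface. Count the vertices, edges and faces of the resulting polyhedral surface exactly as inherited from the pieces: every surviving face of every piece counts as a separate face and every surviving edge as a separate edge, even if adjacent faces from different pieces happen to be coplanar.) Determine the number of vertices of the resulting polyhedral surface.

11

A regular octahedron: V=6, E=12, F=8.
Attach a regular tetrahedron (V=4, E=6, F=4) along a 3-gon: merge 3 vertices and 3 edges, delete both glued faces → V=7, E=15, F=10.
Attach a regular octahedron (V=6, E=12, F=8) along a 3-gon: merge 3 vertices and 3 edges, delete both glued faces → V=10, E=24, F=16.
Attach a regular tetrahedron (V=4, E=6, F=4) along a 3-gon: merge 3 vertices and 3 edges, delete both glued faces → V=11, E=27, F=18.
Check: V − E + F = 11 − 27 + 18 = 2.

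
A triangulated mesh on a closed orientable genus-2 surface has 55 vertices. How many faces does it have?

χ = 2 − 2·2 = -2, and every face is a triangle so 3F = 2E.
V − E + F = -2 with E = 3F/2 gives 55 − (3/2 − 1)·F = -2, so F = 114 and E = 171.

114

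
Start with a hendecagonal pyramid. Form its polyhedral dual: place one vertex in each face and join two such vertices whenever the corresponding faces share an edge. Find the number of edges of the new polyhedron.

The base solid has V = 12, E = 22, F = 12.
The dual swaps V and F and preserves E: V′ = F = 12, E′ = E = 22, F′ = V = 12.

22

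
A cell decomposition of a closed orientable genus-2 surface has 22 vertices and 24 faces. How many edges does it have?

For a closed orientable surface of genus 2, χ = 2 − 2·2 = -2.
E = V + F − (-2) = 22 + 24 − (-2) = 48.

48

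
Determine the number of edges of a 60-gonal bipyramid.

180

A bipyramid over an n-gon has 2n triangular faces and n + 2 vertices: V = 60 + 2 = 62, E = 3·60 = 180, F = 2·60 = 120.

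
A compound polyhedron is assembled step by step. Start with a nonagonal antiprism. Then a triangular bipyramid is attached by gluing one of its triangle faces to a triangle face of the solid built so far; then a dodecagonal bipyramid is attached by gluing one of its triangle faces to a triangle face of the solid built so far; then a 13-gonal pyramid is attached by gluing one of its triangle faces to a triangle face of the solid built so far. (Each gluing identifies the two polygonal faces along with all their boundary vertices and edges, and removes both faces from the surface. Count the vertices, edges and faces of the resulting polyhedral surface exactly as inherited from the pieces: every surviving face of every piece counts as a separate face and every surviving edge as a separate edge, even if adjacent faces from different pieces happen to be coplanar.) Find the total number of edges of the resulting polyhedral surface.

98

A nonagonal antiprism: V=18, E=36, F=20.
Attach a triangular bipyramid (V=5, E=9, F=6) along a 3-gon: merge 3 vertices and 3 edges, delete both glued faces → V=20, E=42, F=24.
Attach a dodecagonal bipyramid (V=14, E=36, F=24) along a 3-gon: merge 3 vertices and 3 edges, delete both glued faces → V=31, E=75, F=46.
Attach a 13-gonal pyramid (V=14, E=26, F=14) along a 3-gon: merge 3 vertices and 3 edges, delete both glued faces → V=42, E=98, F=58.
Check: V − E + F = 42 − 98 + 58 = 2.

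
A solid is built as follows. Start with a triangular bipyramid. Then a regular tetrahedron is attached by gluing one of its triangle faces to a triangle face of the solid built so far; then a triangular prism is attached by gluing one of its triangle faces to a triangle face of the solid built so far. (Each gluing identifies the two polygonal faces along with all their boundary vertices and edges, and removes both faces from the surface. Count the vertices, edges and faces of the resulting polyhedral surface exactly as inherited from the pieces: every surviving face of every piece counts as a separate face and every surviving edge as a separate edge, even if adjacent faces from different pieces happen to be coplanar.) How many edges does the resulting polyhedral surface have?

A triangular bipyramid: V=5, E=9, F=6.
Attach a regular tetrahedron (V=4, E=6, F=4) along a 3-gon: merge 3 vertices and 3 edges, delete both glued faces → V=6, E=12, F=8.
Attach a triangular prism (V=6, E=9, F=5) along a 3-gon: merge 3 vertices and 3 edges, delete both glued faces → V=9, E=18, F=11.
Check: V − E + F = 9 − 18 + 11 = 2.

18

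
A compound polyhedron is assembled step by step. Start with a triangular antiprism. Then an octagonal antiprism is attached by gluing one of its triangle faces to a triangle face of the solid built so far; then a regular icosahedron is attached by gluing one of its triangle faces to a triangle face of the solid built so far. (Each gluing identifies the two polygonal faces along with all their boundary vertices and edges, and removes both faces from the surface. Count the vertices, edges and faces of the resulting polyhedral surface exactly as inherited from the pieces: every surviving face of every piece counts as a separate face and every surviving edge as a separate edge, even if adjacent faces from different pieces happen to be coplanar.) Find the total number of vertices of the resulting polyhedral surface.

28

A triangular antiprism: V=6, E=12, F=8.
Attach an octagonal antiprism (V=16, E=32, F=18) along a 3-gon: merge 3 vertices and 3 edges, delete both glued faces → V=19, E=41, F=24.
Attach a regular icosahedron (V=12, E=30, F=20) along a 3-gon: merge 3 vertices and 3 edges, delete both glued faces → V=28, E=68, F=42.
Check: V − E + F = 28 − 68 + 42 = 2.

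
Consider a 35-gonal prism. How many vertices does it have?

70

A prism on an n-gon has two n-gon bases and n rectangular sides: V = 2·35 = 70, E = 3·35 = 105, F = 35 + 2 = 37.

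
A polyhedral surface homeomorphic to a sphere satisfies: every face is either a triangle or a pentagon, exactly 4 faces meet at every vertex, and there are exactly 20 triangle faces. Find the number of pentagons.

Let x be the number of pentagons; then F = 20 + x.
Edge–face incidences: 2E = 3·20 + 5·x = 60 + 5x.
Every vertex has degree 4, so 4V = 2E.
Euler: V − E + F = 2 ⇒ (2E)/4 − E + (20 + x) = 2.
Multiply by 8: 2·(2E) − 4·(2E) + 8·(20 + x) = 16, i.e. 160 + 8x − 2·(60 + 5x) = 16.
Collecting terms: −2x + 40 = 16, so −2x = −24, so x = 12.
Then 2E = 60 + 5·12 = 120, so E = 60, V = 2E/4 = 30, F = 20 + 12 = 32.

12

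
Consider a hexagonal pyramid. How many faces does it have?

A pyramid on an n-gon base has one n-gon and n triangles: V = 6 + 1 = 7, E = 2·6 = 12, F = 6 + 1 = 7.

7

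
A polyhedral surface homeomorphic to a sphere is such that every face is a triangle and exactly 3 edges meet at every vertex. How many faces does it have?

Each face has 3 edges and each edge borders two faces, so 2E = 3F.
Each vertex has degree 3, so 3V = 2E and hence V = 3F/3.
Euler: V − E + F = 2 ⇒ (3F/3) − (3F/2) + F = 2.
Multiply by 6: (6 − 9 + 6)F = 12, i.e. 3F = 12.
So F = 4, E = 3·4/2 = 6, V = 3·4/3 = 4.

4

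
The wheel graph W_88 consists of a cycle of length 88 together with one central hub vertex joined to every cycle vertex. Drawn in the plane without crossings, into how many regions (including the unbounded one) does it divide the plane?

89

W_88 has V = 88 + 1 = 89 vertices and E = 2·88 = 176 edges.
By Euler's formula F = 2 − V + E = 2 − 89 + 176 = 89.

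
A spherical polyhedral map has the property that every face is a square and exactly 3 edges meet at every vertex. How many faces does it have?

Each face has 4 edges and each edge borders two faces, so 2E = 4F.
Each vertex has degree 3, so 3V = 2E and hence V = 4F/3.
Euler: V − E + F = 2 ⇒ (4F/3) − (4F/2) + F = 2.
Multiply by 6: (8 − 12 + 6)F = 12, i.e. 2F = 12.
So F = 6, E = 4·6/2 = 12, V = 4·6/3 = 8.

6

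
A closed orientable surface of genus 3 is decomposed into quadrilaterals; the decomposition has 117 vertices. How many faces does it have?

121

χ = 2 − 2·3 = -4, and every face is a square so 4F = 2E.
V − E + F = -4 with E = 4F/2 gives 117 − (4/2 − 1)·F = -4, so F = 121 and E = 242.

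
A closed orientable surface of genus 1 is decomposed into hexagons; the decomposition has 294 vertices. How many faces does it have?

χ = 2 − 2·1 = 0, and every face is a hexagon so 6F = 2E.
V − E + F = 0 with E = 6F/2 gives 294 − (6/2 − 1)·F = 0, so F = 147 and E = 441.

147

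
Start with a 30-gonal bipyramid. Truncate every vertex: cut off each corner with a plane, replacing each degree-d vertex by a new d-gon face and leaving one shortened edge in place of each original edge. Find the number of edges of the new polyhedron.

270

The base solid has V = 32, E = 90, F = 60.
Truncation replaces each original edge-end by a new vertex, so V′ = 2E = 180.
Each original edge survives, and each old vertex of degree d contributes d new edges; summing degrees gives Σd = 2E, so E′ = E + 2E = 3E = 270.
Each original face survives and each original vertex becomes one new face: F′ = F + V = 92.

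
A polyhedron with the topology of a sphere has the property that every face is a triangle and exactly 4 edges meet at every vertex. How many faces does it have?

Each face has 3 edges and each edge borders two faces, so 2E = 3F.
Each vertex has degree 4, so 4V = 2E and hence V = 3F/4.
Euler: V − E + F = 2 ⇒ (3F/4) − (3F/2) + F = 2.
Multiply by 8: (6 − 12 + 8)F = 16, i.e. 2F = 16.
So F = 8, E = 3·8/2 = 12, V = 3·8/4 = 6.

8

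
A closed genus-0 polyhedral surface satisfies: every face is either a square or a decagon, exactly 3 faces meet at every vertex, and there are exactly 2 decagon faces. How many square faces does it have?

10

Let x be the number of squares; then F = 2 + x.
Edge–face incidences: 2E = 10·2 + 4·x = 20 + 4x.
Every vertex has degree 3, so 3V = 2E.
Euler: V − E + F = 2 ⇒ (2E)/3 − E + (2 + x) = 2.
Multiply by 6: 2·(2E) − 3·(2E) + 6·(2 + x) = 12, i.e. 12 + 6x − (20 + 4x) = 12.
Collecting terms: 2x − 8 = 12, so 2x = 20, so x = 10.
Then 2E = 20 + 4·10 = 60, so E = 30, V = 2E/3 = 20, F = 2 + 10 = 12.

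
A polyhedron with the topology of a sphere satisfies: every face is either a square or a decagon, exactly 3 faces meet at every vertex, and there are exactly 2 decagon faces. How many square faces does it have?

Let x be the number of squares; then F = 2 + x.
Edge–face incidences: 2E = 10·2 + 4·x = 20 + 4x.
Every vertex has degree 3, so 3V = 2E.
Euler: V − E + F = 2 ⇒ (2E)/3 − E + (2 + x) = 2.
Multiply by 6: 2·(2E) − 3·(2E) + 6·(2 + x) = 12, i.e. 12 + 6x − (20 + 4x) = 12.
Collecting terms: 2x − 8 = 12, so 2x = 20, so x = 10.
Then 2E = 20 + 4·10 = 60, so E = 30, V = 2E/3 = 20, F = 2 + 10 = 12.

10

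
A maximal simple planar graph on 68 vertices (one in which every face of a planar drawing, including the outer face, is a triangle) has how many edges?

In a plane triangulation 3F = 2E and V − E + F = 2, so E = 3V − 6 = 3·68 − 6 = 198.

198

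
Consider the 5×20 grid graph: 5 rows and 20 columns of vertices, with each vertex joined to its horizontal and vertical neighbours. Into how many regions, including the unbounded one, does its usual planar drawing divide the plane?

The grid has V = 5·20 = 100 vertices and E = 5·19 + 20·4 = 175 edges.
F = 2 − V + E = 2 − 100 + 175 = 77.

77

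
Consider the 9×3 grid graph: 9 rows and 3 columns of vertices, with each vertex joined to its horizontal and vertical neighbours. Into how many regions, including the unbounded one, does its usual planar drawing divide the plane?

The grid has V = 9·3 = 27 vertices and E = 9·2 + 3·8 = 42 edges.
F = 2 − V + E = 2 − 27 + 42 = 17.

17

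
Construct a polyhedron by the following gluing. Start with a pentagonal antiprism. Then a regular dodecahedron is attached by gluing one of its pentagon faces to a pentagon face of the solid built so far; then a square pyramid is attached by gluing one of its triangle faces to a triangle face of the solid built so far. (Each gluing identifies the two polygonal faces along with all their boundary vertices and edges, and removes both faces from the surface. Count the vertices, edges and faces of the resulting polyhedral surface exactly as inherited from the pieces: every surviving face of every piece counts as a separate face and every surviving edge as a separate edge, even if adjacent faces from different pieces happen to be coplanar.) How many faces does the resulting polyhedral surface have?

25

A pentagonal antiprism: V=10, E=20, F=12.
Attach a regular dodecahedron (V=20, E=30, F=12) along a 5-gon: merge 5 vertices and 5 edges, delete both glued faces → V=25, E=45, F=22.
Attach a square pyramid (V=5, E=8, F=5) along a 3-gon: merge 3 vertices and 3 edges, delete both glued faces → V=27, E=50, F=25.
Check: V − E + F = 27 − 50 + 25 = 2.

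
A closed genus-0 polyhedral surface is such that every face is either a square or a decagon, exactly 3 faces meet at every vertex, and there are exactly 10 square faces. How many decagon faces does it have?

2

Let x be the number of decagons; then F = 10 + x.
Edge–face incidences: 2E = 4·10 + 10·x = 40 + 10x.
Every vertex has degree 3, so 3V = 2E.
Euler: V − E + F = 2 ⇒ (2E)/3 − E + (10 + x) = 2.
Multiply by 6: 2·(2E) − 3·(2E) + 6·(10 + x) = 12, i.e. 60 + 6x − (40 + 10x) = 12.
Collecting terms: −4x + 20 = 12, so −4x = −8, so x = 2.
Then 2E = 40 + 10·2 = 60, so E = 30, V = 2E/3 = 20, F = 10 + 2 = 12.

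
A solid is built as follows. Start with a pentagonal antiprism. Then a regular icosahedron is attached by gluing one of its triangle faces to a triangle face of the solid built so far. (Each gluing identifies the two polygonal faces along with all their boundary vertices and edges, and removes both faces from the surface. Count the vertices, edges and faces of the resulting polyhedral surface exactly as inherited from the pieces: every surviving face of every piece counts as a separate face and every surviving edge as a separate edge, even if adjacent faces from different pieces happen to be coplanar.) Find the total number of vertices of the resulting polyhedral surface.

19

A pentagonal antiprism: V=10, E=20, F=12.
Attach a regular icosahedron (V=12, E=30, F=20) along a 3-gon: merge 3 vertices and 3 edges, delete both glued faces → V=19, E=47, F=30.
Check: V − E + F = 19 − 47 + 30 = 2.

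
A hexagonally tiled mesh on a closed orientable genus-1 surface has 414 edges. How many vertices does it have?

276

χ = 2 − 2·1 = 0, and every face is a hexagon so 6F = 2E.
F = 2E/6 = 138. Then V = 0 + E − F = 0 + 414 − 138 = 276.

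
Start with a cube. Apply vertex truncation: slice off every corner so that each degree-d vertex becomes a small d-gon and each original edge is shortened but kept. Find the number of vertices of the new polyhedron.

24

The base solid has V = 8, E = 12, F = 6.
Truncation replaces each original edge-end by a new vertex, so V′ = 2E = 24.
Each original edge survives, and each old vertex of degree d contributes d new edges; summing degrees gives Σd = 2E, so E′ = E + 2E = 3E = 36.
Each original face survives and each original vertex becomes one new face: F′ = F + V = 14.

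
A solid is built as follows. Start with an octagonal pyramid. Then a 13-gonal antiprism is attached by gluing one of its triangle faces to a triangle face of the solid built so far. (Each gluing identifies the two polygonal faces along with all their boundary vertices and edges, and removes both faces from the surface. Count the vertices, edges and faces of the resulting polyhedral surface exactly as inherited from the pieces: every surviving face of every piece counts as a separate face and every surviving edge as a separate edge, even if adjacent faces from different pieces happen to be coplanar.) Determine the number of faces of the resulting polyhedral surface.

35

An octagonal pyramid: V=9, E=16, F=9.
Attach a 13-gonal antiprism (V=26, E=52, F=28) along a 3-gon: merge 3 vertices and 3 edges, delete both glued faces → V=32, E=65, F=35.
Check: V − E + F = 32 − 65 + 35 = 2.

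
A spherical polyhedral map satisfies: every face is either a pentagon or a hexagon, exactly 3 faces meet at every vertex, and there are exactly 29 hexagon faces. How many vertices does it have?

Let x be the number of pentagons; then F = 29 + x.
Edge–face incidences: 2E = 6·29 + 5·x = 174 + 5x.
Every vertex has degree 3, so 3V = 2E.
Euler: V − E + F = 2 ⇒ (2E)/3 − E + (29 + x) = 2.
Multiply by 6: 2·(2E) − 3·(2E) + 6·(29 + x) = 12, i.e. 174 + 6x − (174 + 5x) = 12.
Collecting terms: x = 12.
Then 2E = 174 + 5·12 = 234, so E = 117, V = 2E/3 = 78, F = 29 + 12 = 41.

78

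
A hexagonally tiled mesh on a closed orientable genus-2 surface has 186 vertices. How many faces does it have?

94

χ = 2 − 2·2 = -2, and every face is a hexagon so 6F = 2E.
V − E + F = -2 with E = 6F/2 gives 186 − (6/2 − 1)·F = -2, so F = 94 and E = 282.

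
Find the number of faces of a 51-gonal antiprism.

104

An antiprism on an n-gon has two n-gon caps and 2n triangles: V = 2·51 = 102, E = 4·51 = 204, F = 2·51 + 2 = 104.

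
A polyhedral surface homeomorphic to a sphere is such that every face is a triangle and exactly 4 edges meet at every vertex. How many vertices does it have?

6

Each face has 3 edges and each edge borders two faces, so 2E = 3F.
Each vertex has degree 4, so 4V = 2E and hence V = 3F/4.
Euler: V − E + F = 2 ⇒ (3F/4) − (3F/2) + F = 2.
Multiply by 8: (6 − 12 + 8)F = 16, i.e. 2F = 16.
So F = 8, E = 3·8/2 = 12, V = 3·8/4 = 6.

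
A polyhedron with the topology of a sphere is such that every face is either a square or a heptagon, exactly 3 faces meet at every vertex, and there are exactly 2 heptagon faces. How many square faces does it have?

7

Let x be the number of squares; then F = 2 + x.
Edge–face incidences: 2E = 7·2 + 4·x = 14 + 4x.
Every vertex has degree 3, so 3V = 2E.
Euler: V − E + F = 2 ⇒ (2E)/3 − E + (2 + x) = 2.
Multiply by 6: 2·(2E) − 3·(2E) + 6·(2 + x) = 12, i.e. 12 + 6x − (14 + 4x) = 12.
Collecting terms: 2x − 2 = 12, so 2x = 14, so x = 7.
Then 2E = 14 + 4·7 = 42, so E = 21, V = 2E/3 = 14, F = 2 + 7 = 9.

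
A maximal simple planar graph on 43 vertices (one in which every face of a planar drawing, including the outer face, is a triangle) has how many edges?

123

In a plane triangulation 3F = 2E and V − E + F = 2, so E = 3V − 6 = 3·43 − 6 = 123.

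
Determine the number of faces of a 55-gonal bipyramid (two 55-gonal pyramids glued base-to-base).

110

A bipyramid over an n-gon has 2n triangular faces and n + 2 vertices: V = 55 + 2 = 57, E = 3·55 = 165, F = 2·55 = 110.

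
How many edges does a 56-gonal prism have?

A prism on an n-gon has two n-gon bases and n rectangular sides: V = 2·56 = 112, E = 3·56 = 168, F = 56 + 2 = 58.

168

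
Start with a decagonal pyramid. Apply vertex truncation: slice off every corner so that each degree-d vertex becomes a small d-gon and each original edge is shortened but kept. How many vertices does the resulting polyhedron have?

The base solid has V = 11, E = 20, F = 11.
Truncation replaces each original edge-end by a new vertex, so V′ = 2E = 40.
Each original edge survives, and each old vertex of degree d contributes d new edges; summing degrees gives Σd = 2E, so E′ = E + 2E = 3E = 60.
Each original face survives and each original vertex becomes one new face: F′ = F + V = 22.

40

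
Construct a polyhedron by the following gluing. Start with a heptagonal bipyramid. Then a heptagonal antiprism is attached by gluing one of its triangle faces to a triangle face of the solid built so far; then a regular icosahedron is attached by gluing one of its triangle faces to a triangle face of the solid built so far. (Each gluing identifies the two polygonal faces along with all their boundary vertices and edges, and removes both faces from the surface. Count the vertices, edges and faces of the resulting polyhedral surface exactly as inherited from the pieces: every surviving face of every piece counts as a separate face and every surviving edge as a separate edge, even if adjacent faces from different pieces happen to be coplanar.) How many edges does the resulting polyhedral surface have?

A heptagonal bipyramid: V=9, E=21, F=14.
Attach a heptagonal antiprism (V=14, E=28, F=16) along a 3-gon: merge 3 vertices and 3 edges, delete both glued faces → V=20, E=46, F=28.
Attach a regular icosahedron (V=12, E=30, F=20) along a 3-gon: merge 3 vertices and 3 edges, delete both glued faces → V=29, E=73, F=46.
Check: V − E + F = 29 − 73 + 46 = 2.

73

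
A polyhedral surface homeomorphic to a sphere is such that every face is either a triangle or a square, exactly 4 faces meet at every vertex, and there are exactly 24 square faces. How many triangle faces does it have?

8

Let x be the number of triangles; then F = 24 + x.
Edge–face incidences: 2E = 4·24 + 3·x = 96 + 3x.
Every vertex has degree 4, so 4V = 2E.
Euler: V − E + F = 2 ⇒ (2E)/4 − E + (24 + x) = 2.
Multiply by 8: 2·(2E) − 4·(2E) + 8·(24 + x) = 16, i.e. 192 + 8x − 2·(96 + 3x) = 16.
Collecting terms: 2x = 16, so x = 8.
Then 2E = 96 + 3·8 = 120, so E = 60, V = 2E/4 = 30, F = 24 + 8 = 32.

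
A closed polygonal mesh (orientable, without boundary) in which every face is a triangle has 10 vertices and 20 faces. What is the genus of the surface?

Every face is a triangle, so 2E = 3·20 = 60, giving E = 30.
χ = V − E + F = 10 − 30 + 20 = 0.
For a closed orientable surface χ = 2 − 2g, so g = (2 − (0))/2 = 1.

1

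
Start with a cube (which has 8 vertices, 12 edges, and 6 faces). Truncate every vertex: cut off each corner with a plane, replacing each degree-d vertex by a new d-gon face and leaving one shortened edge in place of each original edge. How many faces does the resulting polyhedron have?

Truncation replaces each original edge-end by a new vertex, so V′ = 2E = 24.
Each original edge survives, and each old vertex of degree d contributes d new edges; summing degrees gives Σd = 2E, so E′ = E + 2E = 3E = 36.
Each original face survives and each original vertex becomes one new face: F′ = F + V = 14.

14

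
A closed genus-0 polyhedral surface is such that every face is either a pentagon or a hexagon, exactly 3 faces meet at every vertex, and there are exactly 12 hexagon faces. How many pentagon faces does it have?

12

Let x be the number of pentagons; then F = 12 + x.
Edge–face incidences: 2E = 6·12 + 5·x = 72 + 5x.
Every vertex has degree 3, so 3V = 2E.
Euler: V − E + F = 2 ⇒ (2E)/3 − E + (12 + x) = 2.
Multiply by 6: 2·(2E) − 3·(2E) + 6·(12 + x) = 12, i.e. 72 + 6x − (72 + 5x) = 12.
Collecting terms: x = 12.
Then 2E = 72 + 5·12 = 132, so E = 66, V = 2E/3 = 44, F = 12 + 12 = 24.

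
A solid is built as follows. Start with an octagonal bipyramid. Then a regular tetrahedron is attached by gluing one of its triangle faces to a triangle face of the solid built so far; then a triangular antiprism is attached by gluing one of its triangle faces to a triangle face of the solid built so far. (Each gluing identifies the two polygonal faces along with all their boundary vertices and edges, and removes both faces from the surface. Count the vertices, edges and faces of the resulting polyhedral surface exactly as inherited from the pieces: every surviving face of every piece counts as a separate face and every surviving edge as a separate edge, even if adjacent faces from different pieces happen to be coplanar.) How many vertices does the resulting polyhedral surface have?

An octagonal bipyramid: V=10, E=24, F=16.
Attach a regular tetrahedron (V=4, E=6, F=4) along a 3-gon: merge 3 vertices and 3 edges, delete both glued faces → V=11, E=27, F=18.
Attach a triangular antiprism (V=6, E=12, F=8) along a 3-gon: merge 3 vertices and 3 edges, delete both glued faces → V=14, E=36, F=24.
Check: V − E + F = 14 − 36 + 24 = 2.

14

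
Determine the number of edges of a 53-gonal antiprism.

212

An antiprism on an n-gon has two n-gon caps and 2n triangles: V = 2·53 = 106, E = 4·53 = 212, F = 2·53 + 2 = 108.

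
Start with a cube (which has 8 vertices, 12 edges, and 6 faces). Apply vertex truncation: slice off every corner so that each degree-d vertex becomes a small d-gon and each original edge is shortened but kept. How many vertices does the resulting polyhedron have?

Truncation replaces each original edge-end by a new vertex, so V′ = 2E = 24.
Each original edge survives, and each old vertex of degree d contributes d new edges; summing degrees gives Σd = 2E, so E′ = E + 2E = 3E = 36.
Each original face survives and each original vertex becomes one new face: F′ = F + V = 14.

24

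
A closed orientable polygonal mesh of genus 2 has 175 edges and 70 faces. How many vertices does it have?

For a closed orientable surface of genus 2, χ = 2 − 2·2 = -2.
V = -2 + E − F = -2 + 175 − 70 = 103.

103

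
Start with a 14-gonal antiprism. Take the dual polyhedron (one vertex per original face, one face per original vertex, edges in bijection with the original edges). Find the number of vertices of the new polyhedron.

The base solid has V = 28, E = 56, F = 30.
The dual swaps V and F and preserves E: V′ = F = 30, E′ = E = 56, F′ = V = 28.

30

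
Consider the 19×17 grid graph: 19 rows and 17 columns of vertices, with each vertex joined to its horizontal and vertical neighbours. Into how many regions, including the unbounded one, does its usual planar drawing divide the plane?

The grid has V = 19·17 = 323 vertices and E = 19·16 + 17·18 = 610 edges.
F = 2 − V + E = 2 − 323 + 610 = 289.

289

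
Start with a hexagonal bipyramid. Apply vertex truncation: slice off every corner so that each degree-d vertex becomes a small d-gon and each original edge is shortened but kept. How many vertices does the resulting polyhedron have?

The base solid has V = 8, E = 18, F = 12.
Truncation replaces each original edge-end by a new vertex, so V′ = 2E = 36.
Each original edge survives, and each old vertex of degree d contributes d new edges; summing degrees gives Σd = 2E, so E′ = E + 2E = 3E = 54.
Each original face survives and each original vertex becomes one new face: F′ = F + V = 20.

36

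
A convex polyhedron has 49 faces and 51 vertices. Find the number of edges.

98

Here V − E + F = 2.
E = V + F − (2) = 51 + 49 − (2) = 98.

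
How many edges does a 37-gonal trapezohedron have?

148

The n-trapezohedron (dual of the n-antiprism) has V = 2·37 + 2 = 76, E = 4·37 = 148, F = 2·37 = 74.
Check: V − E + F = 76 − 148 + 74 = 2.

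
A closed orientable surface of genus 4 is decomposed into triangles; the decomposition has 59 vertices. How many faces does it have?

130

χ = 2 − 2·4 = -6, and every face is a triangle so 3F = 2E.
V − E + F = -6 with E = 3F/2 gives 59 − (3/2 − 1)·F = -6, so F = 130 and E = 195.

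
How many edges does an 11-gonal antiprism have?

44

An antiprism on an n-gon has two n-gon caps and 2n triangles: V = 2·11 = 22, E = 4·11 = 44, F = 2·11 + 2 = 24.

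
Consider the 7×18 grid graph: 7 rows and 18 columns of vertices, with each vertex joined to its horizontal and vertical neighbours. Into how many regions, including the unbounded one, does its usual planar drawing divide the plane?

103

The grid has V = 7·18 = 126 vertices and E = 7·17 + 18·6 = 227 edges.
F = 2 − V + E = 2 − 126 + 227 = 103.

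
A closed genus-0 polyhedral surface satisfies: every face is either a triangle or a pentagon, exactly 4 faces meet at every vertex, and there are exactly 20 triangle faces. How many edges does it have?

Let x be the number of pentagons; then F = 20 + x.
Edge–face incidences: 2E = 3·20 + 5·x = 60 + 5x.
Every vertex has degree 4, so 4V = 2E.
Euler: V − E + F = 2 ⇒ (2E)/4 − E + (20 + x) = 2.
Multiply by 8: 2·(2E) − 4·(2E) + 8·(20 + x) = 16, i.e. 160 + 8x − 2·(60 + 5x) = 16.
Collecting terms: −2x + 40 = 16, so −2x = −24, so x = 12.
Then 2E = 60 + 5·12 = 120, so E = 60, V = 2E/4 = 30, F = 20 + 12 = 32.

60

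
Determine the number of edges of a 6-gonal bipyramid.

A bipyramid over an n-gon has 2n triangular faces and n + 2 vertices: V = 6 + 2 = 8, E = 3·6 = 18, F = 2·6 = 12.

18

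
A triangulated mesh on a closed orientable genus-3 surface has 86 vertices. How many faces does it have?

180

χ = 2 − 2·3 = -4, and every face is a triangle so 3F = 2E.
V − E + F = -4 with E = 3F/2 gives 86 − (3/2 − 1)·F = -4, so F = 180 and E = 270.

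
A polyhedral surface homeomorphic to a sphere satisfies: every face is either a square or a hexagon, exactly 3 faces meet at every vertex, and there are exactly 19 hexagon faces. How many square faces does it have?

Let x be the number of squares; then F = 19 + x.
Edge–face incidences: 2E = 6·19 + 4·x = 114 + 4x.
Every vertex has degree 3, so 3V = 2E.
Euler: V − E + F = 2 ⇒ (2E)/3 − E + (19 + x) = 2.
Multiply by 6: 2·(2E) − 3·(2E) + 6·(19 + x) = 12, i.e. 114 + 6x − (114 + 4x) = 12.
Collecting terms: 2x = 12, so x = 6.
Then 2E = 114 + 4·6 = 138, so E = 69, V = 2E/3 = 46, F = 19 + 6 = 25.

6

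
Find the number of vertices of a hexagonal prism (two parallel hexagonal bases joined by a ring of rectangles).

12

A prism on an n-gon has two n-gon bases and n rectangular sides: V = 2·6 = 12, E = 3·6 = 18, F = 6 + 2 = 8.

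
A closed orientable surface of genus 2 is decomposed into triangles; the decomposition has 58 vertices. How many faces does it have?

120

χ = 2 − 2·2 = -2, and every face is a triangle so 3F = 2E.
V − E + F = -2 with E = 3F/2 gives 58 − (3/2 − 1)·F = -2, so F = 120 and E = 180.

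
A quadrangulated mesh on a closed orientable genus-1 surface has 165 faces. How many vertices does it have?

165

χ = 2 − 2·1 = 0, and every face is a square so 4F = 2E.
E = 4·165/2 = 330. Then V = 0 + E − F = 0 + 330 − 165 = 165.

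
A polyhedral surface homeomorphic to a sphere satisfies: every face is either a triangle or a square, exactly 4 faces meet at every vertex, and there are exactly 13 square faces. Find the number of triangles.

Let x be the number of triangles; then F = 13 + x.
Edge–face incidences: 2E = 4·13 + 3·x = 52 + 3x.
Every vertex has degree 4, so 4V = 2E.
Euler: V − E + F = 2 ⇒ (2E)/4 − E + (13 + x) = 2.
Multiply by 8: 2·(2E) − 4·(2E) + 8·(13 + x) = 16, i.e. 104 + 8x − 2·(52 + 3x) = 16.
Collecting terms: 2x = 16, so x = 8.
Then 2E = 52 + 3·8 = 76, so E = 38, V = 2E/4 = 19, F = 13 + 8 = 21.

8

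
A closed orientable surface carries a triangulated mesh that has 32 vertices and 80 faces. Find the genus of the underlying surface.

5

Every face is a triangle, so 2E = 3·80 = 240, giving E = 120.
χ = V − E + F = 32 − 120 + 80 = -8.
For a closed orientable surface χ = 2 − 2g, so g = (2 − (-8))/2 = 5.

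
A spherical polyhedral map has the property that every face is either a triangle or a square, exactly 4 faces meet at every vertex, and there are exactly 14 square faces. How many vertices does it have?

Let x be the number of triangles; then F = 14 + x.
Edge–face incidences: 2E = 4·14 + 3·x = 56 + 3x.
Every vertex has degree 4, so 4V = 2E.
Euler: V − E + F = 2 ⇒ (2E)/4 − E + (14 + x) = 2.
Multiply by 8: 2·(2E) − 4·(2E) + 8·(14 + x) = 16, i.e. 112 + 8x − 2·(56 + 3x) = 16.
Collecting terms: 2x = 16, so x = 8.
Then 2E = 56 + 3·8 = 80, so E = 40, V = 2E/4 = 20, F = 14 + 8 = 22.

20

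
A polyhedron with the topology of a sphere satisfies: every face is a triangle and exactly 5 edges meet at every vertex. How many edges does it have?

Each face has 3 edges and each edge borders two faces, so 2E = 3F.
Each vertex has degree 5, so 5V = 2E and hence V = 3F/5.
Euler: V − E + F = 2 ⇒ (3F/5) − (3F/2) + F = 2.
Multiply by 10: (6 − 15 + 10)F = 20, i.e. 1F = 20.
So F = 20, E = 3·20/2 = 30, V = 3·20/5 = 12.

30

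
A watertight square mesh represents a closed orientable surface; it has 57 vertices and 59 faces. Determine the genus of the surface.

Every face is a square, so 2E = 4·59 = 236, giving E = 118.
χ = V − E + F = 57 − 118 + 59 = -2.
For a closed orientable surface χ = 2 − 2g, so g = (2 − (-2))/2 = 2.

2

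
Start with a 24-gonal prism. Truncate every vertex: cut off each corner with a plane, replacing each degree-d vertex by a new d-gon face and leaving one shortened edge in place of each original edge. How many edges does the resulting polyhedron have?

216

The base solid has V = 48, E = 72, F = 26.
Truncation replaces each original edge-end by a new vertex, so V′ = 2E = 144.
Each original edge survives, and each old vertex of degree d contributes d new edges; summing degrees gives Σd = 2E, so E′ = E + 2E = 3E = 216.
Each original face survives and each original vertex becomes one new face: F′ = F + V = 74.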